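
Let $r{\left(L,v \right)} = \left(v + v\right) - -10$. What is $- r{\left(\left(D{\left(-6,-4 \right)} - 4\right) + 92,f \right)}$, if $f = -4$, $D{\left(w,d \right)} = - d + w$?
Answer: $-2$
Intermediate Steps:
$D{\left(w,d \right)} = w - d$
$r{\left(L,v \right)} = 10 + 2 v$ ($r{\left(L,v \right)} = 2 v + 10 = 10 + 2 v$)
$- r{\left(\left(D{\left(-6,-4 \right)} - 4\right) + 92,f \right)} = - (10 + 2 \left(-4\right)) = - (10 - 8) = \left(-1\right) 2 = -2$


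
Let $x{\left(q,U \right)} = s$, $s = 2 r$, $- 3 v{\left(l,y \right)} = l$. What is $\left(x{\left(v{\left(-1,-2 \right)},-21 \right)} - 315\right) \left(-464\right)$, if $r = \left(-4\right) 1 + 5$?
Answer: $145232$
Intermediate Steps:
$r = 1$ ($r = -4 + 5 = 1$)
$v{\left(l,y \right)} = - \frac{l}{3}$
$s = 2$ ($s = 2 \cdot 1 = 2$)
$x{\left(q,U \right)} = 2$
$\left(x{\left(v{\left(-1,-2 \right)},-21 \right)} - 315\right) \left(-464\right) = \left(2 - 315\right) \left(-464\right) = \left(-313\right) \left(-464\right) = 145232$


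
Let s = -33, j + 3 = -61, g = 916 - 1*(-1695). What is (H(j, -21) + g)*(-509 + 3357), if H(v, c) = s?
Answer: 7342144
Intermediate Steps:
g = 2611 (g = 916 + 1695 = 2611)
j = -64 (j = -3 - 61 = -64)
H(v, c) = -33
(H(j, -21) + g)*(-509 + 3357) = (-33 + 2611)*(-509 + 3357) = 2578*2848 = 7342144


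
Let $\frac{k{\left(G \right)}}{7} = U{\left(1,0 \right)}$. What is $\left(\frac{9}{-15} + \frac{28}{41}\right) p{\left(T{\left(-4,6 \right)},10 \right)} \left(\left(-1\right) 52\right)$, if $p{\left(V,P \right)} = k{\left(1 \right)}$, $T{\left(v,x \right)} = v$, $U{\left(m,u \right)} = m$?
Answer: $- \frac{6188}{205} \approx -30.185$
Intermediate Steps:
$k{\left(G \right)} = 7$ ($k{\left(G \right)} = 7 \cdot 1 = 7$)
$p{\left(V,P \right)} = 7$
$\left(\frac{9}{-15} + \frac{28}{41}\right) p{\left(T{\left(-4,6 \right)},10 \right)} \left(\left(-1\right) 52\right) = \left(\frac{9}{-15} + \frac{28}{41}\right) 7 \left(\left(-1\right) 52\right) = \left(9 \left(- \frac{1}{15}\right) + 28 \cdot \frac{1}{41}\right) 7 \left(-52\right) = \left(- \frac{3}{5} + \frac{28}{41}\right) 7 \left(-52\right) = \frac{17}{205} \cdot 7 \left(-52\right) = \frac{119}{205} \left(-52\right) = - \frac{6188}{205}$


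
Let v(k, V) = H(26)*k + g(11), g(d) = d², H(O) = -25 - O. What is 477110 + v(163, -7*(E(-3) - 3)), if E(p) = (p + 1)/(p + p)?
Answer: 468918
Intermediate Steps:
E(p) = (1 + p)/(2*p) (E(p) = (1 + p)/((2*p)) = (1 + p)*(1/(2*p)) = (1 + p)/(2*p))
v(k, V) = 121 - 51*k (v(k, V) = (-25 - 1*26)*k + 11² = (-25 - 26)*k + 121 = -51*k + 121 = 121 - 51*k)
477110 + v(163, -7*(E(-3) - 3)) = 477110 + (121 - 51*163) = 477110 + (121 - 8313) = 477110 - 8192 = 468918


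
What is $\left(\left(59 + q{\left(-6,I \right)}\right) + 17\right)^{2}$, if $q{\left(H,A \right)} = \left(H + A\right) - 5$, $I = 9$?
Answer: $5476$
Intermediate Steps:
$q{\left(H,A \right)} = -5 + A + H$ ($q{\left(H,A \right)} = \left(A + H\right) - 5 = -5 + A + H$)
$\left(\left(59 + q{\left(-6,I \right)}\right) + 17\right)^{2} = \left(\left(59 - 2\right) + 17\right)^{2} = \left(57 + 17\right)^{2} = 74^{2} = 5476$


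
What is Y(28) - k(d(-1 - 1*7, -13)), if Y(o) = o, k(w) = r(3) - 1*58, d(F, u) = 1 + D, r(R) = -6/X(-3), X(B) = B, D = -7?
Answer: 84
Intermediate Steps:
r(R) = 2 (r(R) = -6/(-3) = -6*(-⅓) = 2)
d(F, u) = -6 (d(F, u) = 1 - 7 = -6)
k(w) = -56 (k(w) = 2 - 1*58 = 2 - 58 = -56)
Y(28) - k(d(-1 - 1*7, -13)) = 28 - 1*(-56) = 28 + 56 = 84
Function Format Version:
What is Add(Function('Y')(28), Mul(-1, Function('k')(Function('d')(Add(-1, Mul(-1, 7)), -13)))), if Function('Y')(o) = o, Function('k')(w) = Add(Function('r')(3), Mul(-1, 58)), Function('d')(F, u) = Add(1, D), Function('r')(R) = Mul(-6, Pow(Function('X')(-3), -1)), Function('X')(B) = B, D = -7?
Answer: 84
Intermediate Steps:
Function('r')(R) = 2 (Function('r')(R) = Mul(-6, Pow(-3, -1)) = Mul(-6, Rational(-1, 3)) = 2)
Function('d')(F, u) = -6 (Function('d')(F, u) = Add(1, -7) = -6)
Function('k')(w) = -56 (Function('k')(w) = Add(2, Mul(-1, 58)) = Add(2, -58) = -56)
Add(Function('Y')(28), Mul(-1, Function('k')(Function('d')(Add(-1, Mul(-1, 7)), -13)))) = Add(28, Mul(-1, -56)) = Add(28, 56) = 84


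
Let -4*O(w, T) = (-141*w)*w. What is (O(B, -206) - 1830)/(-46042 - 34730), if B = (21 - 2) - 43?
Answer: -3079/13462 ≈ -0.22872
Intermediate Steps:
B = -24 (B = 19 - 43 = -24)
O(w, T) = 141*w²/4 (O(w, T) = -(-141*w)*w/4 = -(-141)*w²/4 = 141*w²/4)
(O(B, -206) - 1830)/(-46042 - 34730) = ((141/4)*(-24)² - 1830)/(-46042 - 34730) = ((141/4)*576 - 1830)/(-80772) = (20304 - 1830)*(-1/80772) = 18474*(-1/80772) = -3079/13462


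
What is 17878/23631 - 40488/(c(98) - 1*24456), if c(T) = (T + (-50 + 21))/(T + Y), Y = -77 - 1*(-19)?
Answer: 18586206086/7705052967 ≈ 2.4122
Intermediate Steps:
Y = -58 (Y = -77 + 19 = -58)
c(T) = (-29 + T)/(-58 + T) (c(T) = (T + (-50 + 21))/(T - 58) = (T - 29)/(-58 + T) = (-29 + T)/(-58 + T))
17878/23631 - 40488/(c(98) - 1*24456) = 17878/23631 - 40488/((-29 + 98)/(-58 + 98) - 1*24456) = 17878*(1/23631) - 40488/(69/40 - 24456) = 17878/23631 - 40488/((1/40)*69 - 24456) = 17878/23631 - 40488/(69/40 - 24456) = 17878/23631 - 40488/(-978171/40) = 17878/23631 - 40488*(-40/978171) = 17878/23631 + 539840/326057 = 18586206086/7705052967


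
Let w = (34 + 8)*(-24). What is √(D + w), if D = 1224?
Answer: 6*√6 ≈ 14.697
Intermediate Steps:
w = -1008 (w = 42*(-24) = -1008)
√(D + w) = √(1224 - 1008) = √216 = 6*√6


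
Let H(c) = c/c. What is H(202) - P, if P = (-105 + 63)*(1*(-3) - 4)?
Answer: -293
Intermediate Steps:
H(c) = 1
P = 294 (P = -42*(-3 - 4) = -42*(-7) = 294)
H(202) - P = 1 - 1*294 = 1 - 294 = -293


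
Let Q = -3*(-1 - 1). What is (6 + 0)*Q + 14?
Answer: 50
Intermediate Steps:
Q = 6 (Q = -3*(-2) = 6)
(6 + 0)*Q + 14 = (6 + 0)*6 + 14 = 6*6 + 14 = 36 + 14 = 50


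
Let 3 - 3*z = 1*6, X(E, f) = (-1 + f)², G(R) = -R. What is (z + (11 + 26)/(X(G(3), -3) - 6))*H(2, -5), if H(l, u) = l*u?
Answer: -27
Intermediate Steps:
z = -1 (z = 1 - 6/3 = 1 - ⅓*6 = 1 - 2 = -1)
(z + (11 + 26)/(X(G(3), -3) - 6))*H(2, -5) = (-1 + (11 + 26)/((-1 - 3)² - 6))*(2*(-5)) = (-1 + 37/((-4)² - 6))*(-10) = (-1 + 37/(16 - 6))*(-10) = (-1 + 37/10)*(-10) = (27/10)*(-10) = -27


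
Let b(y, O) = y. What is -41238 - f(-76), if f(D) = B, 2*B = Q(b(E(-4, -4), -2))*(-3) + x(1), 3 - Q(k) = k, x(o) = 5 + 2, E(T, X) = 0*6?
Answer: -41237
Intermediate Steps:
E(T, X) = 0
x(o) = 7
Q(k) = 3 - k
B = -1 (B = ((3 - 1*0)*(-3) + 7)/2 = ((3 + 0)*(-3) + 7)/2 = (3*(-3) + 7)/2 = (-9 + 7)/2 = (1/2)*(-2) = -1)
f(D) = -1
-41238 - f(-76) = -41238 - 1*(-1) = -41238 + 1 = -41237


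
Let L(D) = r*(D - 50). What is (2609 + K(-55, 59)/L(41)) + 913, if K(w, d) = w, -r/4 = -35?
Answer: 887555/252 ≈ 3522.0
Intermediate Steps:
r = 140 (r = -4*(-35) = 140)
L(D) = -7000 + 140*D (L(D) = 140*(D - 50) = 140*(-50 + D) = -7000 + 140*D)
(2609 + K(-55, 59)/L(41)) + 913 = (2609 - 55/(-7000 + 140*41)) + 913 = (2609 - 55/(-7000 + 5740)) + 913 = (2609 - 55/(-1260)) + 913 = (2609 - 55*(-1/1260)) + 913 = (2609 + 11/252) + 913 = 657479/252 + 913 = 887555/252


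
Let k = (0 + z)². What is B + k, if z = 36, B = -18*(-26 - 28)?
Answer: 2268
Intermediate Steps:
B = 972 (B = -18*(-54) = 972)
k = 1296 (k = (0 + 36)² = 36² = 1296)
B + k = 972 + 1296 = 2268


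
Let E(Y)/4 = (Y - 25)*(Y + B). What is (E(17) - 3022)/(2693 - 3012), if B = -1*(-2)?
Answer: 330/29 ≈ 11.379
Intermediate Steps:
B = 2
E(Y) = 4*(-25 + Y)*(2 + Y) (E(Y) = 4*((Y - 25)*(Y + 2)) = 4*((-25 + Y)*(2 + Y)) = 4*(-25 + Y)*(2 + Y))
(E(17) - 3022)/(2693 - 3012) = ((-200 - 92*17 + 4*17**2) - 3022)/(2693 - 3012) = ((-200 - 1564 + 4*289) - 3022)/(-319) = ((-200 - 1564 + 1156) - 3022)*(-1/319) = (-608 - 3022)*(-1/319) = -3630*(-1/319) = 330/29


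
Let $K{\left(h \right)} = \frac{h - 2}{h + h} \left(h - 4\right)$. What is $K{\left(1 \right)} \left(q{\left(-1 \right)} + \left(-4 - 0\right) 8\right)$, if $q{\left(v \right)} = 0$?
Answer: $-48$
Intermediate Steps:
$K{\left(h \right)} = \frac{\left(-4 + h\right) \left(-2 + h\right)}{2 h}$ ($K{\left(h \right)} = \frac{-2 + h}{2 h} \left(-4 + h\right) = \frac{\left(-4 + h\right) \left(-2 + h\right)}{2 h}$)
$K{\left(1 \right)} \left(q{\left(-1 \right)} + \left(-4 - 0\right) 8\right) = \left(-3 + \frac{1}{2} \cdot 1 + \frac{4}{1}\right) \left(0 + \left(-4 - 0\right) 8\right) = \left(-3 + \frac{1}{2} + 4 \cdot 1\right) \left(0 + \left(-4 + 0\right) 8\right) = \left(-3 + \frac{1}{2} + 4\right) \left(0 - 32\right) = \frac{3 \left(0 - 32\right)}{2} = \frac{3}{2} \left(-32\right) = -48$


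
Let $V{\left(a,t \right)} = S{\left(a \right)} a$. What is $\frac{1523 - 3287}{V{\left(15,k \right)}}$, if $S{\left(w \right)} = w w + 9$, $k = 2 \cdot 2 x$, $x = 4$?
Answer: $- \frac{98}{195} \approx -0.50256$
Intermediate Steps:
$k = 16$ ($k = 2 \cdot 2 \cdot 4 = 4 \cdot 4 = 16$)
$S{\left(w \right)} = 9 + w^{2}$ ($S{\left(w \right)} = w^{2} + 9 = 9 + w^{2}$)
$V{\left(a,t \right)} = a \left(9 + a^{2}\right)$ ($V{\left(a,t \right)} = \left(9 + a^{2}\right) a = a \left(9 + a^{2}\right)$)
$\frac{1523 - 3287}{V{\left(15,k \right)}} = \frac{1523 - 3287}{15 \left(9 + 15^{2}\right)} = - \frac{1764}{15 \left(9 + 225\right)} = - \frac{1764}{15 \cdot 234} = - \frac{1764}{3510} = \left(-1764\right) \frac{1}{3510} = - \frac{98}{195}$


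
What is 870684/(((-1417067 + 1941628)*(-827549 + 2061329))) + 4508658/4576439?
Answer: 34737801168043999/35259984445765055 ≈ 0.98519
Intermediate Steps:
870684/(((-1417067 + 1941628)*(-827549 + 2061329))) + 4508658/4576439 = 870684/((524561*1233780)) + 4508658*(1/4576439) = 870684/647192870580 + 644094/653777 = 870684*(1/647192870580) + 644094/653777 = 72557/53932739215 + 644094/653777 = 34737801168043999/35259984445765055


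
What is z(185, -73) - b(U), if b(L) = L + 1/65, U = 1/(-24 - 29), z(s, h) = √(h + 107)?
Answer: 12/3445 + √34 ≈ 5.8344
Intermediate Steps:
z(s, h) = √(107 + h)
U = -1/53 (U = 1/(-53) = -1/53 ≈ -0.018868)
b(L) = 1/65 + L (b(L) = L + 1/65 = 1/65 + L)
z(185, -73) - b(U) = √(107 - 73) - (1/65 - 1/53) = √34 - 1*(-12/3445) = √34 + 12/3445 = 12/3445 + √34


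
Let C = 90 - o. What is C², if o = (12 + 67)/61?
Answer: 29278921/3721 ≈ 7868.6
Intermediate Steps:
o = 79/61 (o = 79*(1/61) = 79/61 ≈ 1.2951)
C = 5411/61 (C = 90 - 1*79/61 = 90 - 79/61 = 5411/61 ≈ 88.705)
C² = (5411/61)² = 29278921/3721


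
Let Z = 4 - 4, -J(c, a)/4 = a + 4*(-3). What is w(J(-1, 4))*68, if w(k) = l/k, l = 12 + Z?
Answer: 51/2 ≈ 25.500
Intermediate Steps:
J(c, a) = 48 - 4*a (J(c, a) = -4*(a + 4*(-3)) = -4*(a - 12) = -4*(-12 + a) = 48 - 4*a)
Z = 0
l = 12 (l = 12 + 0 = 12)
w(k) = 12/k
w(J(-1, 4))*68 = (12/(48 - 4*4))*68 = (12/(48 - 16))*68 = (12/32)*68 = (12*(1/32))*68 = (3/8)*68 = 51/2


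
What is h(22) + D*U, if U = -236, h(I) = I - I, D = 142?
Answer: -33512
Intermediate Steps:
h(I) = 0
h(22) + D*U = 0 + 142*(-236) = 0 - 33512 = -33512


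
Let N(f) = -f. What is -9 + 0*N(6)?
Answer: -9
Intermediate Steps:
-9 + 0*N(6) = -9 + 0*(-1*6) = -9 + 0*(-6) = -9 + 0 = -9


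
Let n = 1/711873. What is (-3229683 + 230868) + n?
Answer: -2134775430494/711873 ≈ -2.9988e+6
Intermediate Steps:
n = 1/711873 ≈ 1.4047e-6
(-3229683 + 230868) + n = (-3229683 + 230868) + 1/711873 = -2998815 + 1/711873 = -2134775430494/711873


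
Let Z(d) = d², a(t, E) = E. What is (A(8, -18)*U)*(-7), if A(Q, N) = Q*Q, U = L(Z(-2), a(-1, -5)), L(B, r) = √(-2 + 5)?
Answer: -448*√3 ≈ -775.96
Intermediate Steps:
L(B, r) = √3
U = √3 ≈ 1.7320
A(Q, N) = Q²
(A(8, -18)*U)*(-7) = (8²*√3)*(-7) = (64*√3)*(-7) = -448*√3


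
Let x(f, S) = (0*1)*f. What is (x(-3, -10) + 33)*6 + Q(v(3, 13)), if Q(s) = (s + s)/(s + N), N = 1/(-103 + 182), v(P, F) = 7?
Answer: 55399/277 ≈ 200.00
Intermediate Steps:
N = 1/79 ≈ 0.012658
x(f, S) = 0 (x(f, S) = 0*f = 0)
Q(s) = 2*s/(1/79 + s) (Q(s) = (s + s)/(s + 1/79) = (2*s)/(1/79 + s) = 2*s/(1/79 + s))
(x(-3, -10) + 33)*6 + Q(v(3, 13)) = (0 + 33)*6 + 158*7/(1 + 79*7) = 33*6 + 158*7/(1 + 553) = 198 + 158*7/554 = 198 + 158*7*(1/554) = 198 + 553/277 = 55399/277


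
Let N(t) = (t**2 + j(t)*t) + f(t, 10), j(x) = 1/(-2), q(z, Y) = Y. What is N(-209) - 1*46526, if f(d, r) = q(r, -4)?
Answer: -5489/2 ≈ -2744.5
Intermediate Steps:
j(x) = -1/2
f(d, r) = -4
N(t) = -4 + t**2 - t/2 (N(t) = (t**2 - t/2) - 4 = -4 + t**2 - t/2)
N(-209) - 1*46526 = (-4 + (-209)**2 - 1/2*(-209)) - 1*46526 = (-4 + 43681 + 209/2) - 46526 = 87563/2 - 46526 = -5489/2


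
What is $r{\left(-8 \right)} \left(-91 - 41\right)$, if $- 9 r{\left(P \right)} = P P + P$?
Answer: $\frac{2464}{3} \approx 821.33$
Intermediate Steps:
$r{\left(P \right)} = - \frac{P}{9} - \frac{P^{2}}{9}$ ($r{\left(P \right)} = - \frac{P P + P}{9} = - \frac{P^{2} + P}{9} = - \frac{P + P^{2}}{9} = - \frac{P}{9} - \frac{P^{2}}{9}$)
$r{\left(-8 \right)} \left(-91 - 41\right) = \left(- \frac{1}{9}\right) \left(-8\right) \left(1 - 8\right) \left(-91 - 41\right) = \left(- \frac{1}{9}\right) \left(-8\right) \left(-7\right) \left(-132\right) = \left(- \frac{56}{9}\right) \left(-132\right) = \frac{2464}{3}$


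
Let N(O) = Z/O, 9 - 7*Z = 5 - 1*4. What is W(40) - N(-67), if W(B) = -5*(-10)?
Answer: 23458/469 ≈ 50.017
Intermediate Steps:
W(B) = 50
Z = 8/7 (Z = 9/7 - (5 - 1*4)/7 = 9/7 - (5 - 4)/7 = 9/7 - ⅐*1 = 9/7 - ⅐ = 8/7 ≈ 1.1429)
N(O) = 8/(7*O)
W(40) - N(-67) = 50 - 8/(7*(-67)) = 50 - 8*(-1)/(7*67) = 50 - 1*(-8/469) = 50 + 8/469 = 23458/469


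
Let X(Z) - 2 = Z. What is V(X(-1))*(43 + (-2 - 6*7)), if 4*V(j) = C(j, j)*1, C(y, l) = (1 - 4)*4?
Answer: 3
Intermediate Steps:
C(y, l) = -12 (C(y, l) = -3*4 = -12)
X(Z) = 2 + Z
V(j) = -3 (V(j) = (-12*1)/4 = (1/4)*(-12) = -3)
V(X(-1))*(43 + (-2 - 6*7)) = -3*(43 + (-2 - 6*7)) = -3*(43 + (-2 - 42)) = -3*(43 - 44) = -3*(-1) = 3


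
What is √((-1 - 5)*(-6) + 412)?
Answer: 8*√7 ≈ 21.166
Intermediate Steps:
√((-1 - 5)*(-6) + 412) = √(-6*(-6) + 412) = √(36 + 412) = √448 = 8*√7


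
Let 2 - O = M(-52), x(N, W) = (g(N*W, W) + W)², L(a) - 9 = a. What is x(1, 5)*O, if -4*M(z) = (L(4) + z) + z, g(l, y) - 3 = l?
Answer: -14027/4 ≈ -3506.8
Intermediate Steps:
g(l, y) = 3 + l
L(a) = 9 + a
x(N, W) = (3 + W + N*W)² (x(N, W) = ((3 + N*W) + W)² = (3 + W + N*W)²)
M(z) = -13/4 - z/2 (M(z) = -(((9 + 4) + z) + z)/4 = -((13 + z) + z)/4 = -(13 + 2*z)/4 = -13/4 - z/2)
O = -83/4 (O = 2 - (-13/4 - ½*(-52)) = 2 - (-13/4 + 26) = 2 - 1*91/4 = 2 - 91/4 = -83/4 ≈ -20.750)
x(1, 5)*O = (3 + 5 + 1*5)²*(-83/4) = (3 + 5 + 5)²*(-83/4) = 13²*(-83/4) = 169*(-83/4) = -14027/4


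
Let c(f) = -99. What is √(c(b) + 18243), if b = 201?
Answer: 36*√14 ≈ 134.70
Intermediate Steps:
√(c(b) + 18243) = √(-99 + 18243) = √18144 = 36*√14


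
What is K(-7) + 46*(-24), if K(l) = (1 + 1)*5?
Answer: -1094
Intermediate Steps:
K(l) = 10 (K(l) = 2*5 = 10)
K(-7) + 46*(-24) = 10 + 46*(-24) = 10 - 1104 = -1094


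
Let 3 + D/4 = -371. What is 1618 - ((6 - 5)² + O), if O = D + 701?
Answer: 2412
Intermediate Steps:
D = -1496 (D = -12 + 4*(-371) = -12 - 1484 = -1496)
O = -795 (O = -1496 + 701 = -795)
1618 - ((6 - 5)² + O) = 1618 - ((6 - 5)² - 795) = 1618 - (1² - 795) = 1618 - (1 - 795) = 1618 - 1*(-794) = 1618 + 794 = 2412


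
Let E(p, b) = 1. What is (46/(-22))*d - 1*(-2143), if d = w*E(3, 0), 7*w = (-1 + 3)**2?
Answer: 164919/77 ≈ 2141.8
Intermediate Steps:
w = 4/7 (w = (-1 + 3)**2/7 = (1/7)*2**2 = (1/7)*4 = 4/7 ≈ 0.57143)
d = 4/7 (d = (4/7)*1 = 4/7 ≈ 0.57143)
(46/(-22))*d - 1*(-2143) = (46/(-22))*(4/7) - 1*(-2143) = (46*(-1/22))*(4/7) + 2143 = -23/11*4/7 + 2143 = -92/77 + 2143 = 164919/77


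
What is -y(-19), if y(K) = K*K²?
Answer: 6859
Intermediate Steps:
y(K) = K³
-y(-19) = -1*(-19)³ = -1*(-6859) = 6859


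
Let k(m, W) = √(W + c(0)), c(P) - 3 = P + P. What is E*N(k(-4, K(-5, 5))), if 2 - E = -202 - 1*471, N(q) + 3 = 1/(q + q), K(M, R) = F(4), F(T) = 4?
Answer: -2025 + 675*√7/14 ≈ -1897.4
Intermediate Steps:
c(P) = 3 + 2*P (c(P) = 3 + (P + P) = 3 + 2*P)
K(M, R) = 4
k(m, W) = √(3 + W) (k(m, W) = √(W + (3 + 2*0)) = √(W + (3 + 0)) = √(W + 3) = √(3 + W))
N(q) = -3 + 1/(2*q) (N(q) = -3 + 1/(q + q) = -3 + 1/(2*q))
E = 675 (E = 2 - (-202 - 1*471) = 2 - (-202 - 471) = 2 - 1*(-673) = 2 + 673 = 675)
E*N(k(-4, K(-5, 5))) = 675*(-3 + 1/(2*(√(3 + 4)))) = 675*(-3 + 1/(2*(√7))) = 675*(-3 + (√7/7)/2) = 675*(-3 + √7/14) = -2025 + 675*√7/14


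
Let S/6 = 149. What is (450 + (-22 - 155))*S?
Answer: 244062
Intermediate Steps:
S = 894 (S = 6*149 = 894)
(450 + (-22 - 155))*S = (450 + (-22 - 155))*894 = (450 - 177)*894 = 273*894 = 244062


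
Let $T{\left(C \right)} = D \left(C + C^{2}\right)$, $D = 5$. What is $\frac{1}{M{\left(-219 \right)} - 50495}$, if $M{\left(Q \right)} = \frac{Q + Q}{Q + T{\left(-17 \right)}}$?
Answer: $- \frac{1141}{57615233} \approx -1.9804 \cdot 10^{-5}$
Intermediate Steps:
$T{\left(C \right)} = 5 C + 5 C^{2}$ ($T{\left(C \right)} = 5 \left(C + C^{2}\right) = 5 C + 5 C^{2}$)
$M{\left(Q \right)} = \frac{2 Q}{1360 + Q}$ ($M{\left(Q \right)} = \frac{Q + Q}{Q + 5 \left(-17\right) \left(1 - 17\right)} = \frac{2 Q}{Q + 5 \left(-17\right) \left(-16\right)} = \frac{2 Q}{Q + 1360} = \frac{2 Q}{1360 + Q}$)
$\frac{1}{M{\left(-219 \right)} - 50495} = \frac{1}{2 \left(-219\right) \frac{1}{1360 - 219} - 50495} = \frac{1}{2 \left(-219\right) \frac{1}{1141} - 50495} = \frac{1}{- \frac{438}{1141} - 50495} = \frac{1}{- \frac{57615233}{1141}} = - \frac{1141}{57615233}$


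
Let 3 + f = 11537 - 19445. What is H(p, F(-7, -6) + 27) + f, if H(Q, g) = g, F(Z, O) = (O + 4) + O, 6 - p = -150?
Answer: -7892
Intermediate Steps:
p = 156 (p = 6 - 1*(-150) = 6 + 150 = 156)
F(Z, O) = 4 + 2*O (F(Z, O) = (4 + O) + O = 4 + 2*O)
f = -7911 (f = -3 + (11537 - 19445) = -3 - 7908 = -7911)
H(p, F(-7, -6) + 27) + f = ((4 + 2*(-6)) + 27) - 7911 = ((4 - 12) + 27) - 7911 = (-8 + 27) - 7911 = 19 - 7911 = -7892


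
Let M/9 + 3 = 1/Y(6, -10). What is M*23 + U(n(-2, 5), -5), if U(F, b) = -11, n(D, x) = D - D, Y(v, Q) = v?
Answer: -1195/2 ≈ -597.50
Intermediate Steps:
n(D, x) = 0
M = -51/2 (M = -27 + 9/6 = -27 + 9*(1/6) = -27 + 3/2 = -51/2 ≈ -25.500)
M*23 + U(n(-2, 5), -5) = -51/2*23 - 11 = -1173/2 - 11 = -1195/2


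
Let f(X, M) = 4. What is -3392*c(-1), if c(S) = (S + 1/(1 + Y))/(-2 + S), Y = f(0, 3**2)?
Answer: -13568/15 ≈ -904.53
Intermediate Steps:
Y = 4
c(S) = (1/5 + S)/(-2 + S) (c(S) = (S + 1/(1 + 4))/(-2 + S) = (S + 1/5)/(-2 + S) = (1/5 + S)/(-2 + S))
-3392*c(-1) = -3392*(1/5 - 1)/(-2 - 1) = -3392*(-4)/((-3)*5) = -(-3392)*(-4)/(3*5) = -3392*4/15 = -13568/15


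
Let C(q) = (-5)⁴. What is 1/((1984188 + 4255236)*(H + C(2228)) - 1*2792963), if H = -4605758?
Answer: -1/28733380156355 ≈ -3.4803e-14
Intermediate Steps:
C(q) = 625
1/((1984188 + 4255236)*(H + C(2228)) - 1*2792963) = 1/((1984188 + 4255236)*(-4605758 + 625) - 1*2792963) = 1/(6239424*(-4605133) - 2792963) = 1/(-28733377363392 - 2792963) = 1/(-28733380156355) = -1/28733380156355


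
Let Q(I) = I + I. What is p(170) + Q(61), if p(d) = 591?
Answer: 713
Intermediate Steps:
Q(I) = 2*I
p(170) + Q(61) = 591 + 2*61 = 591 + 122 = 713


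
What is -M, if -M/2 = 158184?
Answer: 316368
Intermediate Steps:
M = -316368 (M = -2*158184 = -316368)
-M = -1*(-316368) = 316368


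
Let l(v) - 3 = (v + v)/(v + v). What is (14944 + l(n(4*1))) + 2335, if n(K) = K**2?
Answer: 17283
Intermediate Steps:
l(v) = 4 (l(v) = 3 + (v + v)/(v + v) = 3 + (2*v)/((2*v)) = 3 + (2*v)*(1/(2*v)) = 3 + 1 = 4)
(14944 + l(n(4*1))) + 2335 = (14944 + 4) + 2335 = 14948 + 2335 = 17283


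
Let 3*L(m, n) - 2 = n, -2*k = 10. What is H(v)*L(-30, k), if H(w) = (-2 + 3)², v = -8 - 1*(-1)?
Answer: -1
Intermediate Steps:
k = -5 (k = -½*10 = -5)
v = -7 (v = -8 + 1 = -7)
H(w) = 1 (H(w) = 1² = 1)
L(m, n) = ⅔ + n/3
H(v)*L(-30, k) = 1*(⅔ + (⅓)*(-5)) = 1*(⅔ - 5/3) = 1*(-1) = -1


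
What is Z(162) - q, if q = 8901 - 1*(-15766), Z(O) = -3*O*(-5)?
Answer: -22237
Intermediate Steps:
Z(O) = 15*O
q = 24667 (q = 8901 + 15766 = 24667)
Z(162) - q = 15*162 - 1*24667 = 2430 - 24667 = -22237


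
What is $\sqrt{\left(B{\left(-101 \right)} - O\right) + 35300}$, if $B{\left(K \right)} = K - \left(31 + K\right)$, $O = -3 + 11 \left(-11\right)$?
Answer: $\sqrt{35393} \approx 188.13$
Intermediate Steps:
$O = -124$ ($O = -3 - 121 = -124$)
$B{\left(K \right)} = -31$
$\sqrt{\left(B{\left(-101 \right)} - O\right) + 35300} = \sqrt{\left(-31 - -124\right) + 35300} = \sqrt{\left(-31 + 124\right) + 35300} = \sqrt{93 + 35300} = \sqrt{35393}$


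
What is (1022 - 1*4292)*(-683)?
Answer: 2233410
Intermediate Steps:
(1022 - 1*4292)*(-683) = (1022 - 4292)*(-683) = -3270*(-683) = 2233410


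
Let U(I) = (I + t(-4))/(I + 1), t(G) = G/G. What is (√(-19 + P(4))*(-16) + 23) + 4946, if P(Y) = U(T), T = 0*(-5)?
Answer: 4969 - 48*I*√2 ≈ 4969.0 - 67.882*I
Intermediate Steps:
t(G) = 1
T = 0
U(I) = 1 (U(I) = (I + 1)/(I + 1) = (1 + I)/(1 + I) = 1)
P(Y) = 1
(√(-19 + P(4))*(-16) + 23) + 4946 = (√(-19 + 1)*(-16) + 23) + 4946 = (√(-18)*(-16) + 23) + 4946 = ((3*I*√2)*(-16) + 23) + 4946 = (-48*I*√2 + 23) + 4946 = (23 - 48*I*√2) + 4946 = 4969 - 48*I*√2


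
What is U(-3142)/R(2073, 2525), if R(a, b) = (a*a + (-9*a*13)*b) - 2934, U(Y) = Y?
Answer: 1571/304060815 ≈ 5.1667e-6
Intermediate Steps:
R(a, b) = -2934 + a² - 117*a*b (R(a, b) = (a² + (-117*a)*b) - 2934 = (a² - 117*a*b) - 2934 = -2934 + a² - 117*a*b)
U(-3142)/R(2073, 2525) = -3142/(-2934 + 2073² - 117*2073*2525) = -3142/(-2934 + 4297329 - 612416025) = -3142/(-608121630) = -3142*(-1/608121630) = 1571/304060815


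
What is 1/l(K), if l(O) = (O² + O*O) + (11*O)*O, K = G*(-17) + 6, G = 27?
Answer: 1/2667717 ≈ 3.7485e-7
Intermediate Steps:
K = -453 (K = 27*(-17) + 6 = -459 + 6 = -453)
l(O) = 13*O² (l(O) = (O² + O²) + 11*O² = 2*O² + 11*O² = 13*O²)
1/l(K) = 1/(13*(-453)²) = 1/(13*205209) = 1/2667717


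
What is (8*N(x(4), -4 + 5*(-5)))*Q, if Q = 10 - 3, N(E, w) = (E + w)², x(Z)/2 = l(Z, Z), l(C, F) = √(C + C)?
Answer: 48888 - 12992*√2 ≈ 30515.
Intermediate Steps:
l(C, F) = √2*√C (l(C, F) = √(2*C) = √2*√C)
x(Z) = 2*√2*√Z (x(Z) = 2*(√2*√Z) = 2*√2*√Z)
Q = 7
(8*N(x(4), -4 + 5*(-5)))*Q = (8*(2*√2*√4 + (-4 + 5*(-5)))²)*7 = (8*(2*√2*2 + (-4 - 25))²)*7 = (8*(4*√2 - 29)²)*7 = (8*(-29 + 4*√2)²)*7 = 56*(-29 + 4*√2)²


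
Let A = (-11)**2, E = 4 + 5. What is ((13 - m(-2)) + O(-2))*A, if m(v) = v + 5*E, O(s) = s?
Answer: -3872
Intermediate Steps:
E = 9
m(v) = 45 + v (m(v) = v + 5*9 = v + 45 = 45 + v)
A = 121
((13 - m(-2)) + O(-2))*A = ((13 - (45 - 2)) - 2)*121 = ((13 - 1*43) - 2)*121 = ((13 - 43) - 2)*121 = (-30 - 2)*121 = -32*121 = -3872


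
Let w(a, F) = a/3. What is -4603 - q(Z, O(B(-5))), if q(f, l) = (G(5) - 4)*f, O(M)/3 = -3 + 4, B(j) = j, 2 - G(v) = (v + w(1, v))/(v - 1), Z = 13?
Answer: -13679/3 ≈ -4559.7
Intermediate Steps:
w(a, F) = a/3 (w(a, F) = a*(⅓) = a/3)
G(v) = 2 - (⅓ + v)/(-1 + v) (G(v) = 2 - (v + (⅓)*1)/(v - 1) = 2 - (v + ⅓)/(-1 + v) = 2 - (⅓ + v)/(-1 + v))
O(M) = 3 (O(M) = 3*(-3 + 4) = 3*1 = 3)
q(f, l) = -10*f/3 (q(f, l) = ((-7/3 + 5)/(-1 + 5) - 4)*f = ((8/3)/4 - 4)*f = ((¼)*(8/3) - 4)*f = (⅔ - 4)*f = -10*f/3)
-4603 - q(Z, O(B(-5))) = -4603 - (-10)*13/3 = -4603 - 1*(-130/3) = -4603 + 130/3 = -13679/3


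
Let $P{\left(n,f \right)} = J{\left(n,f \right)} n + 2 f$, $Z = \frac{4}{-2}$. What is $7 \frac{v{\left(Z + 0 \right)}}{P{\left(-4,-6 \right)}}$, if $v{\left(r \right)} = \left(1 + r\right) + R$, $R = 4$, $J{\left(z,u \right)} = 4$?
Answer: $- \frac{3}{4} \approx -0.75$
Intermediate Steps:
$Z = -2$ ($Z = 4 \left(- \frac{1}{2}\right) = -2$)
$P{\left(n,f \right)} = 2 f + 4 n$ ($P{\left(n,f \right)} = 4 n + 2 f = 2 f + 4 n$)
$v{\left(r \right)} = 5 + r$ ($v{\left(r \right)} = \left(1 + r\right) + 4 = 5 + r$)
$7 \frac{v{\left(Z + 0 \right)}}{P{\left(-4,-6 \right)}} = 7 \frac{5 + \left(-2 + 0\right)}{2 \left(-6\right) + 4 \left(-4\right)} = 7 \frac{5 - 2}{-12 - 16} = 7 \frac{3}{-28} = 7 \cdot 3 \left(- \frac{1}{28}\right) = 7 \left(- \frac{3}{28}\right) = - \frac{3}{4}$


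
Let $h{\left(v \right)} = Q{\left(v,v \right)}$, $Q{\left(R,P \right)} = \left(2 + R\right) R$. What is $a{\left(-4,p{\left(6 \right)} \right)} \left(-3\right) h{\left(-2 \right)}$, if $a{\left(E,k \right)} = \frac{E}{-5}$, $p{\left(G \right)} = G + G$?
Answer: $0$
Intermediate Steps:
$p{\left(G \right)} = 2 G$
$Q{\left(R,P \right)} = R \left(2 + R\right)$
$a{\left(E,k \right)} = - \frac{E}{5}$ ($a{\left(E,k \right)} = E \left(- \frac{1}{5}\right) = - \frac{E}{5}$)
$h{\left(v \right)} = v \left(2 + v\right)$
$a{\left(-4,p{\left(6 \right)} \right)} \left(-3\right) h{\left(-2 \right)} = \left(- \frac{1}{5}\right) \left(-4\right) \left(-3\right) \left(- 2 \left(2 - 2\right)\right) = \frac{4}{5} \left(-3\right) \left(\left(-2\right) 0\right) = \left(- \frac{12}{5}\right) 0 = 0$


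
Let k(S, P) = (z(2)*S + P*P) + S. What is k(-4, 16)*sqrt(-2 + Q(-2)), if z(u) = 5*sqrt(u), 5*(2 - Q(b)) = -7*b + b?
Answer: I*sqrt(15)*(504/5 - 8*sqrt(2)) ≈ 346.58*I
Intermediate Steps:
Q(b) = 2 + 6*b/5 (Q(b) = 2 - (-7*b + b)/5 = 2 - (-6)*b/5 = 2 + 6*b/5)
k(S, P) = S + P**2 + 5*S*sqrt(2) (k(S, P) = ((5*sqrt(2))*S + P*P) + S = (5*S*sqrt(2) + P**2) + S = (P**2 + 5*S*sqrt(2)) + S = S + P**2 + 5*S*sqrt(2))
k(-4, 16)*sqrt(-2 + Q(-2)) = (-4 + 16**2 + 5*(-4)*sqrt(2))*sqrt(-2 + (2 + (6/5)*(-2))) = (-4 + 256 - 20*sqrt(2))*sqrt(-2 + (2 - 12/5)) = (252 - 20*sqrt(2))*sqrt(-2 - 2/5) = (252 - 20*sqrt(2))*sqrt(-12/5) = (252 - 20*sqrt(2))*(2*I*sqrt(15)/5) = 2*I*sqrt(15)*(252 - 20*sqrt(2))/5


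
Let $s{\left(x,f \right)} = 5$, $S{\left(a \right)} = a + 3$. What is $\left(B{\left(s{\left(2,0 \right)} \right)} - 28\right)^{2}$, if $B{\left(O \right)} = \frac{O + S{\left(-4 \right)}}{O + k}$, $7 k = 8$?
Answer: $\frac{1382976}{1849} \approx 747.96$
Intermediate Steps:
$k = \frac{8}{7}$ ($k = \frac{1}{7} \cdot 8 = \frac{8}{7} \approx 1.1429$)
$S{\left(a \right)} = 3 + a$
$B{\left(O \right)} = \frac{-1 + O}{\frac{8}{7} + O}$ ($B{\left(O \right)} = \frac{O + \left(3 - 4\right)}{O + \frac{8}{7}} = \frac{O - 1}{\frac{8}{7} + O} = \frac{-1 + O}{\frac{8}{7} + O}$)
$\left(B{\left(s{\left(2,0 \right)} \right)} - 28\right)^{2} = \left(\frac{7 \left(-1 + 5\right)}{8 + 7 \cdot 5} - 28\right)^{2} = \left(7 \frac{1}{8 + 35} \cdot 4 - 28\right)^{2} = \left(7 \cdot \frac{1}{43} \cdot 4 - 28\right)^{2} = \left(\frac{28}{43} - 28\right)^{2} = \left(- \frac{1176}{43}\right)^{2} = \frac{1382976}{1849}$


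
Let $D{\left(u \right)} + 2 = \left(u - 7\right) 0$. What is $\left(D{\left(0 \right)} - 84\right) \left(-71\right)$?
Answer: $6106$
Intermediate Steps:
$D{\left(u \right)} = -2$ ($D{\left(u \right)} = -2 + \left(u - 7\right) 0 = -2 + \left(-7 + u\right) 0 = -2 + 0 = -2$)
$\left(D{\left(0 \right)} - 84\right) \left(-71\right) = \left(-2 - 84\right) \left(-71\right) = \left(-86\right) \left(-71\right) = 6106$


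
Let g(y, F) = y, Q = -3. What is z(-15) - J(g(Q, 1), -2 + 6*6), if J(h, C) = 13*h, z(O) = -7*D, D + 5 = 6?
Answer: 32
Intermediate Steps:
D = 1 (D = -5 + 6 = 1)
z(O) = -7 (z(O) = -7*1 = -7)
z(-15) - J(g(Q, 1), -2 + 6*6) = -7 - 13*(-3) = -7 - 1*(-39) = -7 + 39 = 32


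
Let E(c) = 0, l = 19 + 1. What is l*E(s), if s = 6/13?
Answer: 0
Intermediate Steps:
s = 6/13 (s = 6*(1/13) = 6/13 ≈ 0.46154)
l = 20
l*E(s) = 20*0 = 0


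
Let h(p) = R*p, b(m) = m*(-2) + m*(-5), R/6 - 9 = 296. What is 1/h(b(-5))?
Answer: 1/64050 ≈ 1.5613e-5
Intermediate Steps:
R = 1830 (R = 54 + 6*296 = 54 + 1776 = 1830)
b(m) = -7*m (b(m) = -2*m - 5*m = -7*m)
h(p) = 1830*p
1/h(b(-5)) = 1/(1830*(-7*(-5))) = 1/(1830*35) = 1/64050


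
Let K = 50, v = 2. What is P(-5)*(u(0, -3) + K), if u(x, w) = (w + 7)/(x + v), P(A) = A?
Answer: -260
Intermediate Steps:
u(x, w) = (7 + w)/(2 + x) (u(x, w) = (w + 7)/(x + 2) = (7 + w)/(2 + x))
P(-5)*(u(0, -3) + K) = -5*((7 - 3)/(2 + 0) + 50) = -5*(4/2 + 50) = -5*((1/2)*4 + 50) = -5*(2 + 50) = -5*52 = -260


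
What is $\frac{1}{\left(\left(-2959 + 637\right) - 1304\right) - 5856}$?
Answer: $- \frac{1}{9482} \approx -0.00010546$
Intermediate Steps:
$\frac{1}{\left(\left(-2959 + 637\right) - 1304\right) - 5856} = \frac{1}{\left(-2322 - 1304\right) - 5856} = \frac{1}{-3626 - 5856} = \frac{1}{-9482} = - \frac{1}{9482}$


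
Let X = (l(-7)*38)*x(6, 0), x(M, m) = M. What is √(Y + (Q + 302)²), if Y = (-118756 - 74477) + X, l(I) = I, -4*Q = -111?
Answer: I*√1377503/4 ≈ 293.42*I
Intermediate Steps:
Q = 111/4 (Q = -¼*(-111) = 111/4 ≈ 27.750)
X = -1596 (X = -7*38*6 = -266*6 = -1596)
Y = -194829 (Y = (-118756 - 74477) - 1596 = -193233 - 1596 = -194829)
√(Y + (Q + 302)²) = √(-194829 + (111/4 + 302)²) = √(-194829 + (1319/4)²) = √(-194829 + 1739761/16) = √(-1377503/16) = I*√1377503/4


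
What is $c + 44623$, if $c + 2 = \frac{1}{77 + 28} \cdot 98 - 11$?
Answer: $\frac{669164}{15} \approx 44611.0$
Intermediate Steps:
$c = - \frac{181}{15}$ ($c = -2 - \left(11 - \frac{1}{77 + 28} \cdot 98\right) = -2 - \left(11 - \frac{1}{105} \cdot 98\right) = -2 + \left(\frac{1}{105} \cdot 98 - 11\right) = -2 + \left(\frac{14}{15} - 11\right) = -2 - \frac{151}{15} = - \frac{181}{15} \approx -12.067$)
$c + 44623 = - \frac{181}{15} + 44623 = \frac{669164}{15}$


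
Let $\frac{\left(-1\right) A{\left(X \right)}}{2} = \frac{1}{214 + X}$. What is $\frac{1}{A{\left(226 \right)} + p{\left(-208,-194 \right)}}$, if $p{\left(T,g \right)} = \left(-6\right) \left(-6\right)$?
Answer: $\frac{220}{7919} \approx 0.027781$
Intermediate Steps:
$p{\left(T,g \right)} = 36$
$A{\left(X \right)} = - \frac{2}{214 + X}$
$\frac{1}{A{\left(226 \right)} + p{\left(-208,-194 \right)}} = \frac{1}{- \frac{2}{214 + 226} + 36} = \frac{1}{- \frac{2}{440} + 36} = \frac{1}{\left(-2\right) \frac{1}{440} + 36} = \frac{1}{- \frac{1}{220} + 36} = \frac{1}{\frac{7919}{220}} = \frac{220}{7919}$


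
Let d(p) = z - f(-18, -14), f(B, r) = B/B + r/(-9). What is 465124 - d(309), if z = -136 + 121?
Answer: 4186274/9 ≈ 4.6514e+5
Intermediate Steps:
f(B, r) = 1 - r/9 (f(B, r) = 1 + r*(-⅑) = 1 - r/9)
z = -15
d(p) = -158/9 (d(p) = -15 - (1 - ⅑*(-14)) = -15 - (1 + 14/9) = -15 - 1*23/9 = -15 - 23/9 = -158/9)
465124 - d(309) = 465124 - 1*(-158/9) = 465124 + 158/9 = 4186274/9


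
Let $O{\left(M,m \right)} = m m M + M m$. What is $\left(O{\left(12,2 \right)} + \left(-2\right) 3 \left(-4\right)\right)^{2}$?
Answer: $9216$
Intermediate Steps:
$O{\left(M,m \right)} = M m + M m^{2}$ ($O{\left(M,m \right)} = m^{2} M + M m = M m^{2} + M m = M m + M m^{2}$)
$\left(O{\left(12,2 \right)} + \left(-2\right) 3 \left(-4\right)\right)^{2} = \left(12 \cdot 2 \left(1 + 2\right) + \left(-2\right) 3 \left(-4\right)\right)^{2} = \left(12 \cdot 2 \cdot 3 - -24\right)^{2} = \left(72 + 24\right)^{2} = 96^{2} = 9216$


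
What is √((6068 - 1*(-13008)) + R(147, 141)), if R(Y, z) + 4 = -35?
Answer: √19037 ≈ 137.97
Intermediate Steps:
R(Y, z) = -39 (R(Y, z) = -4 - 35 = -39)
√((6068 - 1*(-13008)) + R(147, 141)) = √((6068 - 1*(-13008)) - 39) = √((6068 + 13008) - 39) = √(19076 - 39) = √19037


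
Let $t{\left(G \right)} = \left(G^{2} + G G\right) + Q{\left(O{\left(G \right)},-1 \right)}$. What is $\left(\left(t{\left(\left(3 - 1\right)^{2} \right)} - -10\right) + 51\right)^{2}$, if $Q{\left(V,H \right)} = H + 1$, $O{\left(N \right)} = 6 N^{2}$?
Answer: $8649$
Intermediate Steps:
$Q{\left(V,H \right)} = 1 + H$
$t{\left(G \right)} = 2 G^{2}$ ($t{\left(G \right)} = \left(G^{2} + G G\right) + \left(1 - 1\right) = \left(G^{2} + G^{2}\right) + 0 = 2 G^{2} + 0 = 2 G^{2}$)
$\left(\left(t{\left(\left(3 - 1\right)^{2} \right)} - -10\right) + 51\right)^{2} = \left(\left(2 \left(\left(3 - 1\right)^{2}\right)^{2} - -10\right) + 51\right)^{2} = \left(\left(2 \left(2^{2}\right)^{2} + 10\right) + 51\right)^{2} = \left(\left(2 \cdot 4^{2} + 10\right) + 51\right)^{2} = \left(\left(2 \cdot 16 + 10\right) + 51\right)^{2} = \left(\left(32 + 10\right) + 51\right)^{2} = \left(42 + 51\right)^{2} = 93^{2} = 8649$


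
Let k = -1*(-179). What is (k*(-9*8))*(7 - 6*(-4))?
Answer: -399528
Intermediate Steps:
k = 179
(k*(-9*8))*(7 - 6*(-4)) = (179*(-9*8))*(7 - 6*(-4)) = (179*(-72))*(7 + 24) = -12888*31 = -399528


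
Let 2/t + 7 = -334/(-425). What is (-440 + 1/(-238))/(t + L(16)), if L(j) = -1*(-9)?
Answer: -276568161/5454722 ≈ -50.703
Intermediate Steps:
L(j) = 9
t = -850/2641 (t = 2/(-7 - 334/(-425)) = 2/(-7 - 334*(-1/425)) = 2/(-7 + 334/425) = 2/(-2641/425) = 2*(-425/2641) = -850/2641 ≈ -0.32185)
(-440 + 1/(-238))/(t + L(16)) = (-440 + 1/(-238))/(-850/2641 + 9) = (-440 - 1/238)/(22919/2641) = -104721/238*2641/22919 = -276568161/5454722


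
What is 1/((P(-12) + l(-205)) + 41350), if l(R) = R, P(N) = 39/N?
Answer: 4/164567 ≈ 2.4306e-5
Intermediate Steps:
1/((P(-12) + l(-205)) + 41350) = 1/((39/(-12) - 205) + 41350) = 1/((39*(-1/12) - 205) + 41350) = 1/((-13/4 - 205) + 41350) = 1/(-833/4 + 41350) = 1/(164567/4) = 4/164567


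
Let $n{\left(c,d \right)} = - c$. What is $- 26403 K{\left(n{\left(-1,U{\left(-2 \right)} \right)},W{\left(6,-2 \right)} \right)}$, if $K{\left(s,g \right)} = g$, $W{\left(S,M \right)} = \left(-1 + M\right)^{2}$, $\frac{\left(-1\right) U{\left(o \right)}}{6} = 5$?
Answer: $-237627$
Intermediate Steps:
$U{\left(o \right)} = -30$ ($U{\left(o \right)} = \left(-6\right) 5 = -30$)
$- 26403 K{\left(n{\left(-1,U{\left(-2 \right)} \right)},W{\left(6,-2 \right)} \right)} = - 26403 \left(-1 - 2\right)^{2} = - 26403 \left(-3\right)^{2} = \left(-26403\right) 9 = -237627$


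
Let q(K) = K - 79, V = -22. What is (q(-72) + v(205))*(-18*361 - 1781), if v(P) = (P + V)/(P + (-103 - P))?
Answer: 130278344/103 ≈ 1.2648e+6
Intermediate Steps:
q(K) = -79 + K
v(P) = 22/103 - P/103 (v(P) = (P - 22)/(P + (-103 - P)) = (-22 + P)/(-103) = (-22 + P)*(-1/103) = 22/103 - P/103)
(q(-72) + v(205))*(-18*361 - 1781) = ((-79 - 72) + (22/103 - 1/103*205))*(-18*361 - 1781) = (-151 + (22/103 - 205/103))*(-6498 - 1781) = (-151 - 183/103)*(-8279) = -15736/103*(-8279) = 130278344/103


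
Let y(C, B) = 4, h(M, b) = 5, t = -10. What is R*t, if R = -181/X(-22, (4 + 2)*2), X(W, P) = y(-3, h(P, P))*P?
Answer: 905/24 ≈ 37.708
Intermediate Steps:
X(W, P) = 4*P
R = -181/48 (R = -181*1/(8*(4 + 2)) = -181/(4*(6*2)) = -181/(4*12) = -181/48 ≈ -3.7708)
R*t = -181/48*(-10) = 905/24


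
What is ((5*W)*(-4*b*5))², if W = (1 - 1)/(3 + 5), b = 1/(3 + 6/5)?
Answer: 0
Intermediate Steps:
b = 5/21 (b = 1/(3 + 6*(⅕)) = 1/(3 + 6/5) = 1/(21/5) = 5/21 ≈ 0.23810)
W = 0 (W = 0/8 = 0*(⅛) = 0)
((5*W)*(-4*b*5))² = ((5*0)*(-4*5/21*5))² = (0*(-20/21*5))² = (0*(-100/21))² = 0² = 0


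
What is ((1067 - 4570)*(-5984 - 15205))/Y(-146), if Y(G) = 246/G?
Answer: -1806143297/41 ≈ -4.4052e+7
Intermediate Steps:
((1067 - 4570)*(-5984 - 15205))/Y(-146) = ((1067 - 4570)*(-5984 - 15205))/((246/(-146))) = (-3503*(-21189))/((246*(-1/146))) = 74225067/(-123/73) = 74225067*(-73/123) = -1806143297/41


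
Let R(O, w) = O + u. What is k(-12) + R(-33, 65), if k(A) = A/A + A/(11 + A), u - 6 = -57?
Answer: -71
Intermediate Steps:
u = -51 (u = 6 - 57 = -51)
k(A) = 1 + A/(11 + A)
R(O, w) = -51 + O (R(O, w) = O - 51 = -51 + O)
k(-12) + R(-33, 65) = (11 + 2*(-12))/(11 - 12) + (-51 - 33) = (11 - 24)/(-1) - 84 = -1*(-13) - 84 = 13 - 84 = -71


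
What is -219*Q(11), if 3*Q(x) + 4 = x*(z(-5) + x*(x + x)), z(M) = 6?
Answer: -198852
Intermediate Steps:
Q(x) = -4/3 + x*(6 + 2*x²)/3 (Q(x) = -4/3 + (x*(6 + x*(x + x)))/3 = -4/3 + (x*(6 + x*(2*x)))/3 = -4/3 + (x*(6 + 2*x²))/3 = -4/3 + x*(6 + 2*x²)/3)
-219*Q(11) = -219*(-4/3 + 2*11 + (⅔)*11³) = -219*(-4/3 + 22 + (⅔)*1331) = -219*(-4/3 + 22 + 2662/3) = -219*908 = -198852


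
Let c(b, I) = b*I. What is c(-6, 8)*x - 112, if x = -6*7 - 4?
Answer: 2096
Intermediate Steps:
c(b, I) = I*b
x = -46 (x = -42 - 4 = -46)
c(-6, 8)*x - 112 = (8*(-6))*(-46) - 112 = -48*(-46) - 112 = 2208 - 112 = 2096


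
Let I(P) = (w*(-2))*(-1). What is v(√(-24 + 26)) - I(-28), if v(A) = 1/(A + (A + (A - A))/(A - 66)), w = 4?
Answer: -33783/4223 + 2144*√2/4223 ≈ -7.2818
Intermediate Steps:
I(P) = 8 (I(P) = (4*(-2))*(-1) = -8*(-1) = 8)
v(A) = 1/(A + A/(-66 + A)) (v(A) = 1/(A + (A + 0)/(-66 + A)) = 1/(A + A/(-66 + A)))
v(√(-24 + 26)) - I(-28) = (-66 + √(-24 + 26))/((√(-24 + 26))*(-65 + √(-24 + 26))) - 1*8 = (-66 + √2)/((√2)*(-65 + √2)) - 8 = (√2/2)*(-66 + √2)/(-65 + √2) - 8 = √2*(-66 + √2)/(2*(-65 + √2)) - 8 = -8 + √2*(-66 + √2)/(2*(-65 + √2))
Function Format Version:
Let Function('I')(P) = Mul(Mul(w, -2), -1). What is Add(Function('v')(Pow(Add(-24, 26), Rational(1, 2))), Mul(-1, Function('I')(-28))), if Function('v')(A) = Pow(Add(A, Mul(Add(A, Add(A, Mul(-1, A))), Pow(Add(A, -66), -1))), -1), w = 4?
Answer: Add(Rational(-33783, 4223), Mul(Rational(2144, 4223), Pow(2, Rational(1, 2)))) ≈ -7.2818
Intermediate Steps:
Function('I')(P) = 8 (Function('I')(P) = Mul(Mul(4, -2), -1) = Mul(-8, -1) = 8)
Function('v')(A) = Pow(Add(A, Mul(A, Pow(Add(-66, A), -1))), -1) (Function('v')(A) = Pow(Add(A, Mul(Add(A, 0), Pow(Add(-66, A), -1))), -1) = Pow(Add(A, Mul(A, Pow(Add(-66, A), -1))), -1))
Add(Function('v')(Pow(Add(-24, 26), Rational(1, 2))), Mul(-1, Function('I')(-28))) = Add(Mul(Pow(Pow(Add(-24, 26), Rational(1, 2)), -1), Pow(Add(-65, Pow(Add(-24, 26), Rational(1, 2))), -1), Add(-66, Pow(Add(-24, 26), Rational(1, 2)))), Mul(-1, 8)) = Add(Mul(Pow(Pow(2, Rational(1, 2)), -1), Pow(Add(-65, Pow(2, Rational(1, 2))), -1), Add(-66, Pow(2, Rational(1, 2)))), -8) = Add(Mul(Mul(Rational(1, 2), Pow(2, Rational(1, 2))), Pow(Add(-65, Pow(2, Rational(1, 2))), -1), Add(-66, Pow(2, Rational(1, 2)))), -8) = Add(Mul(Rational(1, 2), Pow(2, Rational(1, 2)), Pow(Add(-65, Pow(2, Rational(1, 2))), -1), Add(-66, Pow(2, Rational(1, 2)))), -8) = Add(-8, Mul(Rational(1, 2), Pow(2, Rational(1, 2)), Pow(Add(-65, Pow(2, Rational(1, 2))), -1), Add(-66, Pow(2, Rational(1, 2)))))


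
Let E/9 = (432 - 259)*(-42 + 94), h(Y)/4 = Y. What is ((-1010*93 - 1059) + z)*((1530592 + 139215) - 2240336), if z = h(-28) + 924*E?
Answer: -42627436520915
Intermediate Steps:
h(Y) = 4*Y
E = 80964 (E = 9*((432 - 259)*(-42 + 94)) = 9*(173*52) = 9*8996 = 80964)
z = 74810624 (z = 4*(-28) + 924*80964 = -112 + 74810736 = 74810624)
((-1010*93 - 1059) + z)*((1530592 + 139215) - 2240336) = ((-1010*93 - 1059) + 74810624)*((1530592 + 139215) - 2240336) = ((-93930 - 1059) + 74810624)*(1669807 - 2240336) = (-94989 + 74810624)*(-570529) = 74715635*(-570529) = -42627436520915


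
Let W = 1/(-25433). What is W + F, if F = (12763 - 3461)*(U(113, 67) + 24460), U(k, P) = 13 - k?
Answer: 5763034379759/25433 ≈ 2.2660e+8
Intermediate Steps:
W = -1/25433 ≈ -3.9319e-5
F = 226596720 (F = (12763 - 3461)*((13 - 1*113) + 24460) = 9302*((13 - 113) + 24460) = 9302*(-100 + 24460) = 9302*24360 = 226596720)
W + F = -1/25433 + 226596720 = 5763034379759/25433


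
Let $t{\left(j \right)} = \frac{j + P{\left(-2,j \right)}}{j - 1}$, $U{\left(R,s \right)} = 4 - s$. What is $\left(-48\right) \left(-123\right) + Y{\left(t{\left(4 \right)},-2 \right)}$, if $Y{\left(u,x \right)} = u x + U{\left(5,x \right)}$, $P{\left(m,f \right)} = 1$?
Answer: $\frac{17720}{3} \approx 5906.7$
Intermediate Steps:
$t{\left(j \right)} = \frac{1 + j}{-1 + j}$ ($t{\left(j \right)} = \frac{j + 1}{j - 1} = \frac{1 + j}{-1 + j}$)
$Y{\left(u,x \right)} = 4 - x + u x$ ($Y{\left(u,x \right)} = u x - \left(-4 + x\right) = 4 - x + u x$)
$\left(-48\right) \left(-123\right) + Y{\left(t{\left(4 \right)},-2 \right)} = \left(-48\right) \left(-123\right) + \left(4 - -2 + \frac{1 + 4}{-1 + 4} \left(-2\right)\right) = 5904 + \left(4 + 2 + \frac{1}{3} \cdot 5 \left(-2\right)\right) = 5904 + \left(4 + 2 + \frac{5}{3} \left(-2\right)\right) = 5904 + \left(4 + 2 - \frac{10}{3}\right) = 5904 + \frac{8}{3} = \frac{17720}{3}$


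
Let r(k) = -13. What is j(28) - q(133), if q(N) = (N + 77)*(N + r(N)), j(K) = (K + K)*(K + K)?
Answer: -22064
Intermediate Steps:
j(K) = 4*K² (j(K) = (2*K)*(2*K) = 4*K²)
q(N) = (-13 + N)*(77 + N) (q(N) = (N + 77)*(N - 13) = (77 + N)*(-13 + N) = (-13 + N)*(77 + N))
j(28) - q(133) = 4*28² - (-1001 + 133² + 64*133) = 4*784 - (-1001 + 17689 + 8512) = 3136 - 1*25200 = 3136 - 25200 = -22064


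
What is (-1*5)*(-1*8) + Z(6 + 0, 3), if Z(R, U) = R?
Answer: 46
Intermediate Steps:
(-1*5)*(-1*8) + Z(6 + 0, 3) = (-1*5)*(-1*8) + (6 + 0) = -5*(-8) + 6 = 40 + 6 = 46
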